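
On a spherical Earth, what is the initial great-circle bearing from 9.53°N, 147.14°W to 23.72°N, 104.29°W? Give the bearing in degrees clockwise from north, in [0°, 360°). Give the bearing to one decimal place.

65.4°

Δλ = -104.29 − -147.14 = 42.85°.
θ = atan2( sin Δλ · cos φ₂ , cos φ₁ · sin φ₂ − sin φ₁ · cos φ₂ · cos Δλ )
  = atan2(0.62263, 0.28559) = 65.360° → normalised to [0°, 360°): 65.360°.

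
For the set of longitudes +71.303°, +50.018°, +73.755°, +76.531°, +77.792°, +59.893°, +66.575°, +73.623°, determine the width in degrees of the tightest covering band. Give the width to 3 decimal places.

Sort the longitudes: +50.018°, +59.893°, +66.575°, +71.303°, +73.623°, +73.755°, +76.531°, +77.792°.
Eastward gaps between consecutive values (wrapping around): 9.875°, 6.682°, 4.728°, 2.320°, 0.132°, 2.776°, 1.261°, 332.226°.
Largest gap = 332.226° ⇒ minimal covering band is its complement: 360° − 332.226° = 27.774°.
Band runs from +50.018° eastward to +77.792°.

27.774°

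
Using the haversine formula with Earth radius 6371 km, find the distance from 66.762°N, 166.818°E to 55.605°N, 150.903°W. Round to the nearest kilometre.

Δλ = -150.903 − 166.818 = -317.721°; wrapped into (−180°, 180°]: 42.279°.
Δφ = 55.605 − 66.762 = -11.157°.
a = sin²(Δφ/2) + cos φ₁ · cos φ₂ · sin²(Δλ/2) = 0.038438.
c = 2·atan2(√a, √(1−a)) = 0.39467 rad → d = 6371·c ≈ 2514.42 km.

2514 km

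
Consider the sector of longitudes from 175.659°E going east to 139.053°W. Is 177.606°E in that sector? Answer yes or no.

Band width going east from +175.659° to -139.053°: ((-139.053 − 175.659) mod 360) = 45.288°.
Offset of +177.606° east of the west edge: ((177.606 − 175.659) mod 360) = 1.947°.
1.947° ≤ 45.288° ⇒ inside.

Yes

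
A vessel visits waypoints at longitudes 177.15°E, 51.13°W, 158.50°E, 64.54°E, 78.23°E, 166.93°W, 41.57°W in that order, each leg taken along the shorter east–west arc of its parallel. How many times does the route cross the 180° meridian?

Leg 1: +177.15° → -51.13°, shortest Δλ = 131.72° (east) — crosses 180°.
Leg 2: -51.13° → +158.50°, shortest Δλ = -150.37° (west) — crosses 180°.
Leg 3: +158.50° → +64.54°, shortest Δλ = -93.96° (west) — does not cross 180°.
Leg 4: +64.54° → +78.23°, shortest Δλ = 13.69° (east) — does not cross 180°.
Leg 5: +78.23° → -166.93°, shortest Δλ = 114.84° (east) — crosses 180°.
Leg 6: -166.93° → -41.57°, shortest Δλ = 125.36° (east) — does not cross 180°.
Total crossings: 3.

3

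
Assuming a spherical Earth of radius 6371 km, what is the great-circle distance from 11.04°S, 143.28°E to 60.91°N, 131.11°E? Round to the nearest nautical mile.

4359 nmi

Δλ = 131.11 − 143.28 = -12.17°.
Δφ = 60.91 − -11.04 = 71.95°.
a = sin²(Δφ/2) + cos φ₁ · cos φ₂ · sin²(Δλ/2) = 0.350439.
c = 2·atan2(√a, √(1−a)) = 1.26702 rad → d = 6371·c ≈ 8072.20 km ≈ 4358.64 nmi.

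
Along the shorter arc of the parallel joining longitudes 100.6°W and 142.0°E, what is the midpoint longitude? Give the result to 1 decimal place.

159.3°W

Signed shortest Δλ from -100.6° to +142.0° is -117.4°.
Midpoint longitude = -100.6° + (-117.4°)/2 = -100.6° − 58.7° = -159.3°.
(The naïve average (-100.6 + +142.0)/2 = 20.7° is on the wrong side of the globe.)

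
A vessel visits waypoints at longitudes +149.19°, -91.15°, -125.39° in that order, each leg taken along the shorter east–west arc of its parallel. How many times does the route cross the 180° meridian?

Leg 1: +149.19° → -91.15°, shortest Δλ = 119.66° (east) — crosses 180°.
Leg 2: -91.15° → -125.39°, shortest Δλ = -34.24° (west) — does not cross 180°.
Total crossings: 1.

1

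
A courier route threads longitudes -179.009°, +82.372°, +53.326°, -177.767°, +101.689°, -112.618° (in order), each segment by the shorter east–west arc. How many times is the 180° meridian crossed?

Leg 1: -179.009° → +82.372°, shortest Δλ = -98.619° (west) — crosses 180°.
Leg 2: +82.372° → +53.326°, shortest Δλ = -29.046° (west) — does not cross 180°.
Leg 3: +53.326° → -177.767°, shortest Δλ = 128.907° (east) — crosses 180°.
Leg 4: -177.767° → +101.689°, shortest Δλ = -80.544° (west) — crosses 180°.
Leg 5: +101.689° → -112.618°, shortest Δλ = 145.693° (east) — crosses 180°.
Total crossings: 4.

4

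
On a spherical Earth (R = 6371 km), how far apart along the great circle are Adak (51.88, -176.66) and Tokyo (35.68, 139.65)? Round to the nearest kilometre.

3866 km

Δλ = 139.65 − -176.66 = 316.31°; wrapped into (−180°, 180°]: -43.69°.
Δφ = 35.68 − 51.88 = -16.20°.
a = sin²(Δφ/2) + cos φ₁ · cos φ₂ · sin²(Δλ/2) = 0.089280.
c = 2·atan2(√a, √(1−a)) = 0.60686 rad → d = 6371·c ≈ 3866.33 km.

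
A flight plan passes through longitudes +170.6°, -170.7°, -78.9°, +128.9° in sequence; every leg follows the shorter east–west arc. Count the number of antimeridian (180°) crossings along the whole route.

Leg 1: +170.6° → -170.7°, shortest Δλ = 18.7° (east) — crosses 180°.
Leg 2: -170.7° → -78.9°, shortest Δλ = 91.8° (east) — does not cross 180°.
Leg 3: -78.9° → +128.9°, shortest Δλ = -152.2° (west) — crosses 180°.
Total crossings: 2.

2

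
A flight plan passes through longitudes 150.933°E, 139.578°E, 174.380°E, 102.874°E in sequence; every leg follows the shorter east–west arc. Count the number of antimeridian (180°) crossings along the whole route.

Leg 1: +150.933° → +139.578°, shortest Δλ = -11.355° (west) — does not cross 180°.
Leg 2: +139.578° → +174.380°, shortest Δλ = 34.802° (east) — does not cross 180°.
Leg 3: +174.380° → +102.874°, shortest Δλ = -71.506° (west) — does not cross 180°.
Total crossings: 0.

0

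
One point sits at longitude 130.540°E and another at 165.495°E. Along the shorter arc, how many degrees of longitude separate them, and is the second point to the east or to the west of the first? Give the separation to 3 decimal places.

34.955° east

Raw difference: 165.495 − 130.540 = 34.955°.
Normalise into (−180°, 180°]: 34.955° stays 34.955°.
Positive ⇒ the second point lies to the east; separation 34.955°.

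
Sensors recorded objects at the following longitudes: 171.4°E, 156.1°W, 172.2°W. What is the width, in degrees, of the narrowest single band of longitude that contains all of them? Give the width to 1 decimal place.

Sort the longitudes: -172.2°, -156.1°, +171.4°.
Eastward gaps between consecutive values (wrapping around): 16.1°, 327.5°, 16.4°.
Largest gap = 327.5° ⇒ minimal covering band is its complement: 360° − 327.5° = 32.5°.
Band runs from +171.4° eastward to -156.1°, crossing the antimeridian.

32.5°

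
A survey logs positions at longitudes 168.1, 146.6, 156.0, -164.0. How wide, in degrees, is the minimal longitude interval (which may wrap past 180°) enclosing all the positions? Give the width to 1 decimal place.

49.4°

Sort the longitudes: -164.0°, +146.6°, +156.0°, +168.1°.
Eastward gaps between consecutive values (wrapping around): 310.6°, 9.4°, 12.1°, 27.9°.
Largest gap = 310.6° ⇒ minimal covering band is its complement: 360° − 310.6° = 49.4°.
Band runs from +146.6° eastward to -164.0°, crossing the antimeridian.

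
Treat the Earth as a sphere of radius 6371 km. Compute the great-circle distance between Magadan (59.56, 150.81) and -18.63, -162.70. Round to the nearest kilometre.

Δλ = -162.70 − 150.81 = -313.51°; wrapped into (−180°, 180°]: 46.49°.
Δφ = -18.63 − 59.56 = -78.19°.
a = sin²(Δφ/2) + cos φ₁ · cos φ₂ · sin²(Δλ/2) = 0.472445.
c = 2·atan2(√a, √(1−a)) = 1.51566 rad → d = 6371·c ≈ 9656.26 km.

9656 km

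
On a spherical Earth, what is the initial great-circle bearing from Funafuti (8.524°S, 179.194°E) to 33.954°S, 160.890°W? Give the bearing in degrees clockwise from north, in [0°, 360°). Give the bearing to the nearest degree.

Δλ = -160.890 − 179.194 = -340.084°; wrapped into (−180°, 180°]: 19.916°.
θ = atan2( sin Δλ · cos φ₂ , cos φ₁ · sin φ₂ − sin φ₁ · cos φ₂ · cos Δλ )
  = atan2(0.28256, -0.43676) = 147.100° → normalised to [0°, 360°): 147.100°.

147°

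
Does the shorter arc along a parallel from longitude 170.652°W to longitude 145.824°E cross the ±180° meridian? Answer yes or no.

Naïve |145.824 − -170.652| = 316.476° > 180°, so the shorter arc goes the other way round — across 180°.
Signed shortest Δλ = ((145.824 − -170.652 + 180) mod 360) − 180 = -43.524°.
Going west by 43.524° from -170.652° passes through 180° before reaching +145.824°.

Yes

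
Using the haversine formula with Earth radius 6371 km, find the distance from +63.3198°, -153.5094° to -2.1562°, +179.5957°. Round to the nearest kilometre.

7617 km

Δλ = 179.5957 − -153.5094 = 333.1051°; wrapped into (−180°, 180°]: -26.8949°.
Δφ = -2.1562 − 63.3198 = -65.4760°.
a = sin²(Δφ/2) + cos φ₁ · cos φ₂ · sin²(Δλ/2) = 0.316729.
c = 2·atan2(√a, √(1−a)) = 1.19551 rad → d = 6371·c ≈ 7616.57 km.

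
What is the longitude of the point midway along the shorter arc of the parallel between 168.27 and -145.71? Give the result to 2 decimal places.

-168.72°

Signed shortest Δλ from +168.27° to -145.71° is +46.02°.
Midpoint longitude = +168.27° + (+46.02°)/2 = +168.27° + 23.01° = +191.28°.
Normalise into (−180°, 180°]: -168.72°.
(The naïve average (+168.27 + -145.71)/2 = 11.28° is on the wrong side of the globe.)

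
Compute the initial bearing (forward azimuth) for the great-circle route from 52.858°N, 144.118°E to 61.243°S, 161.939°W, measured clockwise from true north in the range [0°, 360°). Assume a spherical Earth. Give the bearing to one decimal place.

Δλ = -161.939 − 144.118 = -306.057°; wrapped into (−180°, 180°]: 53.943°.
θ = atan2( sin Δλ · cos φ₂ , cos φ₁ · sin φ₂ − sin φ₁ · cos φ₂ · cos Δλ )
  = atan2(0.38893, -0.75505) = 152.747° → normalised to [0°, 360°): 152.747°.

152.7°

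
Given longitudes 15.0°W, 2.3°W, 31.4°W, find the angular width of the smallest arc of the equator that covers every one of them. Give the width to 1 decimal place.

29.1°

Sort the longitudes: -31.4°, -15.0°, -2.3°.
Eastward gaps between consecutive values (wrapping around): 16.4°, 12.7°, 330.9°.
Largest gap = 330.9° ⇒ minimal covering band is its complement: 360° − 330.9° = 29.1°.
Band runs from -31.4° eastward to -2.3°.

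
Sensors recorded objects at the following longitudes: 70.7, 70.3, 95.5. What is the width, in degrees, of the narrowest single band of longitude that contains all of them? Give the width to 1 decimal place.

Sort the longitudes: +70.3°, +70.7°, +95.5°.
Eastward gaps between consecutive values (wrapping around): 0.4°, 24.8°, 334.8°.
Largest gap = 334.8° ⇒ minimal covering band is its complement: 360° − 334.8° = 25.2°.
Band runs from +70.3° eastward to +95.5°.

25.2°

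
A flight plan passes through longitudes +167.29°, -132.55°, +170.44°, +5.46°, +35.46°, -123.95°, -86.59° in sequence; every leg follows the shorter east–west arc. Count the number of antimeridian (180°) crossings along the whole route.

2

Leg 1: +167.29° → -132.55°, shortest Δλ = 60.16° (east) — crosses 180°.
Leg 2: -132.55° → +170.44°, shortest Δλ = -57.01° (west) — crosses 180°.
Leg 3: +170.44° → +5.46°, shortest Δλ = -164.98° (west) — does not cross 180°.
Leg 4: +5.46° → +35.46°, shortest Δλ = 30.0° (east) — does not cross 180°.
Leg 5: +35.46° → -123.95°, shortest Δλ = -159.41° (west) — does not cross 180°.
Leg 6: -123.95° → -86.59°, shortest Δλ = 37.36° (east) — does not cross 180°.
Total crossings: 2.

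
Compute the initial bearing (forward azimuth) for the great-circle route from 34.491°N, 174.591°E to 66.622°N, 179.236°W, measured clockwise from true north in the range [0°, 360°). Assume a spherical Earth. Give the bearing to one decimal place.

Δλ = -179.236 − 174.591 = -353.827°; wrapped into (−180°, 180°]: 6.173°.
θ = atan2( sin Δλ · cos φ₂ , cos φ₁ · sin φ₂ − sin φ₁ · cos φ₂ · cos Δλ )
  = atan2(0.04267, 0.53316) = 4.576° → normalised to [0°, 360°): 4.576°.

4.6°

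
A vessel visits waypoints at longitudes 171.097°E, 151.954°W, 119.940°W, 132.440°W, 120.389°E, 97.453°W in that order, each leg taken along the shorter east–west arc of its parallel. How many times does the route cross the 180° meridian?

3

Leg 1: +171.097° → -151.954°, shortest Δλ = 36.949° (east) — crosses 180°.
Leg 2: -151.954° → -119.940°, shortest Δλ = 32.014° (east) — does not cross 180°.
Leg 3: -119.940° → -132.440°, shortest Δλ = -12.5° (west) — does not cross 180°.
Leg 4: -132.440° → +120.389°, shortest Δλ = -107.171° (west) — crosses 180°.
Leg 5: +120.389° → -97.453°, shortest Δλ = 142.158° (east) — crosses 180°.
Total crossings: 3.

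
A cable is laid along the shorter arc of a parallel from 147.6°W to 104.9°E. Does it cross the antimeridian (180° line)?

Naïve |104.9 − -147.6| = 252.5° > 180°, so the shorter arc goes the other way round — across 180°.
Signed shortest Δλ = ((104.9 − -147.6 + 180) mod 360) − 180 = -107.5°.
Going west by 107.5° from -147.6° passes through 180° before reaching +104.9°.

Yes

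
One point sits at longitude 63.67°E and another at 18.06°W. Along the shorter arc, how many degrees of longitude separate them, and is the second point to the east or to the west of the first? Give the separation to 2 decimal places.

81.73° west

Raw difference: -18.06 − 63.67 = -81.73°.
Normalise into (−180°, 180°]: -81.73° stays -81.73°.
Negative ⇒ the second point lies to the west; separation 81.73°.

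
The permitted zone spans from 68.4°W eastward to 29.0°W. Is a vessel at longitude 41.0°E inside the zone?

No

Band width going east from -68.4° to -29.0°: ((-29.0 − -68.4) mod 360) = 39.4°.
Offset of +41.0° east of the west edge: ((41.0 − -68.4) mod 360) = 109.4°.
109.4° > 39.4° ⇒ outside.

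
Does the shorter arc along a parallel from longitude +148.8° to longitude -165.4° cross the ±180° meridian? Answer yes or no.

Yes

Naïve |-165.4 − 148.8| = 314.2° > 180°, so the shorter arc goes the other way round — across 180°.
Signed shortest Δλ = ((-165.4 − 148.8 + 180) mod 360) − 180 = 45.8°.
Going east by 45.8° from +148.8° passes through 180° before reaching -165.4°.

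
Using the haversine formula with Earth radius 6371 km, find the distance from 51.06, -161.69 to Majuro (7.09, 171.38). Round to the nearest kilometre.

5482 km

Δλ = 171.38 − -161.69 = 333.07°; wrapped into (−180°, 180°]: -26.93°.
Δφ = 7.09 − 51.06 = -43.97°.
a = sin²(Δφ/2) + cos φ₁ · cos φ₂ · sin²(Δλ/2) = 0.173965.
c = 2·atan2(√a, √(1−a)) = 0.86049 rad → d = 6371·c ≈ 5482.15 km.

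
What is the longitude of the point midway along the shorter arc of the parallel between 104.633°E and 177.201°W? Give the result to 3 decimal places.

143.716°E

Signed shortest Δλ from +104.633° to -177.201° is +78.166°.
Midpoint longitude = +104.633° + (+78.166°)/2 = +104.633° + 39.083° = +143.716°.
(The naïve average (+104.633 + -177.201)/2 = -36.284° is on the wrong side of the globe.)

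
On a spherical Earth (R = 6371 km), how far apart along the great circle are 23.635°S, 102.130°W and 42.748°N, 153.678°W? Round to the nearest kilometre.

9073 km

Δλ = -153.678 − -102.130 = -51.548°.
Δφ = 42.748 − -23.635 = 66.383°.
a = sin²(Δφ/2) + cos φ₁ · cos φ₂ · sin²(Δλ/2) = 0.426886.
c = 2·atan2(√a, √(1−a)) = 1.42404 rad → d = 6371·c ≈ 9072.58 km.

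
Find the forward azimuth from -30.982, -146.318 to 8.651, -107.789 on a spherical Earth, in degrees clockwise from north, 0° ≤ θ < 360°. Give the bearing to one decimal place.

49.4°

Δλ = -107.789 − -146.318 = 38.529°.
θ = atan2( sin Δλ · cos φ₂ , cos φ₁ · sin φ₂ − sin φ₁ · cos φ₂ · cos Δλ )
  = atan2(0.61582, 0.52707) = 49.440° → normalised to [0°, 360°): 49.440°.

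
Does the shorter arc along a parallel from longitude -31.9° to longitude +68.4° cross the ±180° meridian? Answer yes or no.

Signed shortest Δλ = ((68.4 − -31.9 + 180) mod 360) − 180 = 100.3°.
Going east by 100.3° from -31.9° reaches +68.4° without touching 180°.

No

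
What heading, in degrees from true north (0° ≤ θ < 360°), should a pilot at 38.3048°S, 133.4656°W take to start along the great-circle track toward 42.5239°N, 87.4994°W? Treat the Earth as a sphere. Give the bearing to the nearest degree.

Δλ = -87.4994 − -133.4656 = 45.9662°.
θ = atan2( sin Δλ · cos φ₂ , cos φ₁ · sin φ₂ − sin φ₁ · cos φ₂ · cos Δλ )
  = atan2(0.52985, 0.84792) = 32.000° → normalised to [0°, 360°): 32.000°.

32°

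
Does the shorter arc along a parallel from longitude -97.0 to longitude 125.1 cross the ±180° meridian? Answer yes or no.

Naïve |125.1 − -97.0| = 222.1° > 180°, so the shorter arc goes the other way round — across 180°.
Signed shortest Δλ = ((125.1 − -97.0 + 180) mod 360) − 180 = -137.9°.
Going west by 137.9° from -97.0° passes through 180° before reaching +125.1°.

Yes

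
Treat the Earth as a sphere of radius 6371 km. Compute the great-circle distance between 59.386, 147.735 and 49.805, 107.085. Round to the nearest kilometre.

Δλ = 107.085 − 147.735 = -40.650°.
Δφ = 49.805 − 59.386 = -9.581°.
a = sin²(Δφ/2) + cos φ₁ · cos φ₂ · sin²(Δλ/2) = 0.046627.
c = 2·atan2(√a, √(1−a)) = 0.43530 rad → d = 6371·c ≈ 2773.27 km.

2773 km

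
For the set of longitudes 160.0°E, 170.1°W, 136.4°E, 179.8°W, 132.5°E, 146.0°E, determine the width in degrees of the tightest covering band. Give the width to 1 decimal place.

57.4°

Sort the longitudes: -179.8°, -170.1°, +132.5°, +136.4°, +146.0°, +160.0°.
Eastward gaps between consecutive values (wrapping around): 9.7°, 302.6°, 3.9°, 9.6°, 14.0°, 20.2°.
Largest gap = 302.6° ⇒ minimal covering band is its complement: 360° − 302.6° = 57.4°.
Band runs from +132.5° eastward to -170.1°, crossing the antimeridian.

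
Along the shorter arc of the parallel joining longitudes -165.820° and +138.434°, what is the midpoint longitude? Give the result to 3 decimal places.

+166.307°

Signed shortest Δλ from -165.820° to +138.434° is -55.746°.
Midpoint longitude = -165.820° + (-55.746°)/2 = -165.820° − 27.873° = -193.693°.
Normalise into (−180°, 180°]: +166.307°.
(The naïve average (-165.820 + +138.434)/2 = -13.693° is on the wrong side of the globe.)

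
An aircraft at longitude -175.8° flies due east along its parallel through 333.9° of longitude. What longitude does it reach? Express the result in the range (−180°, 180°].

+158.1°

Start at -175.8°; shift +333.9° → +158.1°.
+158.1° already lies in (−180°, 180°].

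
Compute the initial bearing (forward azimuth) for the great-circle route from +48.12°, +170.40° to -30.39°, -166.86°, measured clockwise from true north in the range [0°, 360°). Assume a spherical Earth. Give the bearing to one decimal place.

160.3°

Δλ = -166.86 − 170.40 = -337.26°; wrapped into (−180°, 180°]: 22.74°.
θ = atan2( sin Δλ · cos φ₂ , cos φ₁ · sin φ₂ − sin φ₁ · cos φ₂ · cos Δλ )
  = atan2(0.33344, -0.93004) = 160.276° → normalised to [0°, 360°): 160.276°.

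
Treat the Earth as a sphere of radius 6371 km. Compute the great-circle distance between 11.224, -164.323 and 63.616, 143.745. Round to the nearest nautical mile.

Δλ = 143.745 − -164.323 = 308.068°; wrapped into (−180°, 180°]: -51.932°.
Δφ = 63.616 − 11.224 = 52.392°.
a = sin²(Δφ/2) + cos φ₁ · cos φ₂ · sin²(Δλ/2) = 0.278432.
c = 2·atan2(√a, √(1−a)) = 1.11170 rad → d = 6371·c ≈ 7082.66 km ≈ 3824.33 nmi.

3824 nmi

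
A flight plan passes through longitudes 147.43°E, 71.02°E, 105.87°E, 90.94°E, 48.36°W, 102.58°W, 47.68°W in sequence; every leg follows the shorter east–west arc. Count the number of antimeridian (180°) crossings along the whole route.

Leg 1: +147.43° → +71.02°, shortest Δλ = -76.41° (west) — does not cross 180°.
Leg 2: +71.02° → +105.87°, shortest Δλ = 34.85° (east) — does not cross 180°.
Leg 3: +105.87° → +90.94°, shortest Δλ = -14.93° (west) — does not cross 180°.
Leg 4: +90.94° → -48.36°, shortest Δλ = -139.3° (west) — does not cross 180°.
Leg 5: -48.36° → -102.58°, shortest Δλ = -54.22° (west) — does not cross 180°.
Leg 6: -102.58° → -47.68°, shortest Δλ = 54.9° (east) — does not cross 180°.
Total crossings: 0.

0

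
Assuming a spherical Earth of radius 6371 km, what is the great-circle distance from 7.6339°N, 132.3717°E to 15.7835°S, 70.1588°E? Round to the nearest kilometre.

Δλ = 70.1588 − 132.3717 = -62.2129°.
Δφ = -15.7835 − 7.6339 = -23.4174°.
a = sin²(Δφ/2) + cos φ₁ · cos φ₂ · sin²(Δλ/2) = 0.295750.
c = 2·atan2(√a, √(1−a)) = 1.14999 rad → d = 6371·c ≈ 7326.56 km.

7327 km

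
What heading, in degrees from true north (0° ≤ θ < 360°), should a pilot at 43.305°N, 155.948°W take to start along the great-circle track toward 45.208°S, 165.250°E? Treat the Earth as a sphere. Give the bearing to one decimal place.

206.3°

Δλ = 165.250 − -155.948 = 321.198°; wrapped into (−180°, 180°]: -38.802°.
θ = atan2( sin Δλ · cos φ₂ , cos φ₁ · sin φ₂ − sin φ₁ · cos φ₂ · cos Δλ )
  = atan2(-0.44148, -0.89302) = -153.694° → normalised to [0°, 360°): 206.306°.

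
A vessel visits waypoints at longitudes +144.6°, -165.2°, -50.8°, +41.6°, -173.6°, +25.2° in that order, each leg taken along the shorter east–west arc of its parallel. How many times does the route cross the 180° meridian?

3

Leg 1: +144.6° → -165.2°, shortest Δλ = 50.2° (east) — crosses 180°.
Leg 2: -165.2° → -50.8°, shortest Δλ = 114.4° (east) — does not cross 180°.
Leg 3: -50.8° → +41.6°, shortest Δλ = 92.4° (east) — does not cross 180°.
Leg 4: +41.6° → -173.6°, shortest Δλ = 144.8° (east) — crosses 180°.
Leg 5: -173.6° → +25.2°, shortest Δλ = -161.2° (west) — crosses 180°.
Total crossings: 3.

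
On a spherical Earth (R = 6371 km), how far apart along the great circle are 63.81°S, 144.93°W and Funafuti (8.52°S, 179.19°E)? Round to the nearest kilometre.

6770 km

Δλ = 179.19 − -144.93 = 324.12°; wrapped into (−180°, 180°]: -35.88°.
Δφ = -8.52 − -63.81 = 55.29°.
a = sin²(Δφ/2) + cos φ₁ · cos φ₂ · sin²(Δλ/2) = 0.256700.
c = 2·atan2(√a, √(1−a)) = 1.06260 rad → d = 6371·c ≈ 6769.84 km.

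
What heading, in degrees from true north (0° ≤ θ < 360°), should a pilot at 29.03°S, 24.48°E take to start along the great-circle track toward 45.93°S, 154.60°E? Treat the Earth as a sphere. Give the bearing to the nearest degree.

148°

Δλ = 154.60 − 24.48 = 130.12°.
θ = atan2( sin Δλ · cos φ₂ , cos φ₁ · sin φ₂ − sin φ₁ · cos φ₂ · cos Δλ )
  = atan2(0.53187, -0.84572) = 147.834° → normalised to [0°, 360°): 147.834°.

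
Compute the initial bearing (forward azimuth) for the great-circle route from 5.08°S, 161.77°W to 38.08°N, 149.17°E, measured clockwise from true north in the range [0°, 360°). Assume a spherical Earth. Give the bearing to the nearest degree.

318°

Δλ = 149.17 − -161.77 = 310.94°; wrapped into (−180°, 180°]: -49.06°.
θ = atan2( sin Δλ · cos φ₂ , cos φ₁ · sin φ₂ − sin φ₁ · cos φ₂ · cos Δλ )
  = atan2(-0.59461, 0.66001) = -42.016° → normalised to [0°, 360°): 317.984°.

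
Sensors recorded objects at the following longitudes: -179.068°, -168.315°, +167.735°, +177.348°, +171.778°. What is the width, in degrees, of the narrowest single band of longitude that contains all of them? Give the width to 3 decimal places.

Sort the longitudes: -179.068°, -168.315°, +167.735°, +171.778°, +177.348°.
Eastward gaps between consecutive values (wrapping around): 10.753°, 336.050°, 4.043°, 5.570°, 3.584°.
Largest gap = 336.050° ⇒ minimal covering band is its complement: 360° − 336.050° = 23.950°.
Band runs from +167.735° eastward to -168.315°, crossing the antimeridian.

23.950°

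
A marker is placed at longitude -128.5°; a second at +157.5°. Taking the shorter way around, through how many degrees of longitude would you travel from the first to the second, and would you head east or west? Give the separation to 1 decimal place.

74.0° west

Raw difference: 157.5 − -128.5 = 286.0°.
Normalise into (−180°, 180°]: 286.0° − 360° = -74.0°.
Negative ⇒ the second point lies to the west; separation 74.0°.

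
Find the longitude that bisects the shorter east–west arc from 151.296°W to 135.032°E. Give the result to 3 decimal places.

Signed shortest Δλ from -151.296° to +135.032° is -73.672°.
Midpoint longitude = -151.296° + (-73.672°)/2 = -151.296° − 36.836° = -188.132°.
Normalise into (−180°, 180°]: +171.868°.
(The naïve average (-151.296 + +135.032)/2 = -8.132° is on the wrong side of the globe.)

171.868°E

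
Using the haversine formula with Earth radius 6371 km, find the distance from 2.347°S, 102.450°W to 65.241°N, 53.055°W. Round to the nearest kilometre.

8495 km

Δλ = -53.055 − -102.450 = 49.395°.
Δφ = 65.241 − -2.347 = 67.588°.
a = sin²(Δφ/2) + cos φ₁ · cos φ₂ · sin²(Δλ/2) = 0.382421.
c = 2·atan2(√a, √(1−a)) = 1.33342 rad → d = 6371·c ≈ 8495.19 km.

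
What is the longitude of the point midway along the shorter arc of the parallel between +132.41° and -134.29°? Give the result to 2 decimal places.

+179.06°

Signed shortest Δλ from +132.41° to -134.29° is +93.30°.
Midpoint longitude = +132.41° + (+93.30°)/2 = +132.41° + 46.65° = +179.06°.
(The naïve average (+132.41 + -134.29)/2 = -0.94° is on the wrong side of the globe.)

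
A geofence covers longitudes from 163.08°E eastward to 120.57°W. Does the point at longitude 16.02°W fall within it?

Band width going east from +163.08° to -120.57°: ((-120.57 − 163.08) mod 360) = 76.35°.
Offset of -16.02° east of the west edge: ((-16.02 − 163.08) mod 360) = 180.90°.
180.90° > 76.35° ⇒ outside.

No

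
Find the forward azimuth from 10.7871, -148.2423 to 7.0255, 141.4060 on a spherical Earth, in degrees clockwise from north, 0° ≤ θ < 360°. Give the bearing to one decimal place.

Δλ = 141.4060 − -148.2423 = 289.6483°; wrapped into (−180°, 180°]: -70.3517°.
θ = atan2( sin Δλ · cos φ₂ , cos φ₁ · sin φ₂ − sin φ₁ · cos φ₂ · cos Δλ )
  = atan2(-0.93470, 0.05769) = -86.468° → normalised to [0°, 360°): 273.532°.

273.5°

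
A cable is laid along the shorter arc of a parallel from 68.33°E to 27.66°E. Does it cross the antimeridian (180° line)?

Signed shortest Δλ = ((27.66 − 68.33 + 180) mod 360) − 180 = -40.67°.
Going west by 40.67° from +68.33° reaches +27.66° without touching 180°.

No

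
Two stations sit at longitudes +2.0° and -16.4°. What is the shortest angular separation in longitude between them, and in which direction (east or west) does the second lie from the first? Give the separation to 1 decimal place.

Raw difference: -16.4 − 2.0 = -18.4°.
Normalise into (−180°, 180°]: -18.4° stays -18.4°.
Negative ⇒ the second point lies to the west; separation 18.4°.

18.4° west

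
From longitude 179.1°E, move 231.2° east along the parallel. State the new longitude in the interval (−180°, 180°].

Start at +179.1°; shift +231.2° → +410.3°.
+410.3° lies outside (−180°, 180°]; subtract 360° → +50.3°.

50.3°E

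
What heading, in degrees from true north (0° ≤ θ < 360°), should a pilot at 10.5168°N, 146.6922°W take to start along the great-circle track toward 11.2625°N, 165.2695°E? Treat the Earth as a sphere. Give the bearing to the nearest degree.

Δλ = 165.2695 − -146.6922 = 311.9617°; wrapped into (−180°, 180°]: -48.0383°.
θ = atan2( sin Δλ · cos φ₂ , cos φ₁ · sin φ₂ − sin φ₁ · cos φ₂ · cos Δλ )
  = atan2(-0.72927, 0.07233) = -84.336° → normalised to [0°, 360°): 275.664°.

276°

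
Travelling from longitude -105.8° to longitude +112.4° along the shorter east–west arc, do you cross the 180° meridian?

Yes

Naïve |112.4 − -105.8| = 218.2° > 180°, so the shorter arc goes the other way round — across 180°.
Signed shortest Δλ = ((112.4 − -105.8 + 180) mod 360) − 180 = -141.8°.
Going west by 141.8° from -105.8° passes through 180° before reaching +112.4°.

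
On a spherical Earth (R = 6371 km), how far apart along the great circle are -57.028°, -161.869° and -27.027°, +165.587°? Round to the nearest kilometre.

Δλ = 165.587 − -161.869 = 327.456°; wrapped into (−180°, 180°]: -32.544°.
Δφ = -27.027 − -57.028 = 30.001°.
a = sin²(Δφ/2) + cos φ₁ · cos φ₂ · sin²(Δλ/2) = 0.105053.
c = 2·atan2(√a, √(1−a)) = 0.66016 rad → d = 6371·c ≈ 4205.89 km.

4206 km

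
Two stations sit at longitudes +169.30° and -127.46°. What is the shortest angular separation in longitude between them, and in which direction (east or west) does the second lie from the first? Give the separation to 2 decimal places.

Raw difference: -127.46 − 169.30 = -296.76°.
Normalise into (−180°, 180°]: -296.76° + 360° = 63.24°.
Positive ⇒ the second point lies to the east; separation 63.24°.

63.24° east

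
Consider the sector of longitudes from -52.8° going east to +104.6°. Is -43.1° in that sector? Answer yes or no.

Band width going east from -52.8° to +104.6°: ((104.6 − -52.8) mod 360) = 157.4°.
Offset of -43.1° east of the west edge: ((-43.1 − -52.8) mod 360) = 9.7°.
9.7° ≤ 157.4° ⇒ inside.

Yes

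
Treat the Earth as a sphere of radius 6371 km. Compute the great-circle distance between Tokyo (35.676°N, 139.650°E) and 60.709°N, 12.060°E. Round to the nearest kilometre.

Δλ = 12.060 − 139.650 = -127.590°.
Δφ = 60.709 − 35.676 = 25.033°.
a = sin²(Δφ/2) + cos φ₁ · cos φ₂ · sin²(Δλ/2) = 0.366899.
c = 2·atan2(√a, √(1−a)) = 1.30134 rad → d = 6371·c ≈ 8290.87 km.

8291 km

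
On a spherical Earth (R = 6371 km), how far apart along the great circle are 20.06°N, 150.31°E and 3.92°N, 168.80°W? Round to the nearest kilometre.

4776 km

Δλ = -168.80 − 150.31 = -319.11°; wrapped into (−180°, 180°]: 40.89°.
Δφ = 3.92 − 20.06 = -16.14°.
a = sin²(Δφ/2) + cos φ₁ · cos φ₂ · sin²(Δλ/2) = 0.134053.
c = 2·atan2(√a, √(1−a)) = 0.74970 rad → d = 6371·c ≈ 4776.33 km.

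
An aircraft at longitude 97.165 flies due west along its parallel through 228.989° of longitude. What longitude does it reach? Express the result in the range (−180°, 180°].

-131.824°

Start at +97.165°; shift −228.989° → -131.824°.
-131.824° already lies in (−180°, 180°].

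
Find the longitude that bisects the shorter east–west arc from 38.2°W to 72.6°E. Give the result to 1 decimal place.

17.2°E

Signed shortest Δλ from -38.2° to +72.6° is +110.8°.
Midpoint longitude = -38.2° + (+110.8°)/2 = -38.2° + 55.4° = +17.2°.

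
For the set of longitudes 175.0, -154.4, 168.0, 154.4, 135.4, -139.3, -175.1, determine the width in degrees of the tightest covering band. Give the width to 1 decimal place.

85.3°

Sort the longitudes: -175.1°, -154.4°, -139.3°, +135.4°, +154.4°, +168.0°, +175.0°.
Eastward gaps between consecutive values (wrapping around): 20.7°, 15.1°, 274.7°, 19.0°, 13.6°, 7.0°, 9.9°.
Largest gap = 274.7° ⇒ minimal covering band is its complement: 360° − 274.7° = 85.3°.
Band runs from +135.4° eastward to -139.3°, crossing the antimeridian.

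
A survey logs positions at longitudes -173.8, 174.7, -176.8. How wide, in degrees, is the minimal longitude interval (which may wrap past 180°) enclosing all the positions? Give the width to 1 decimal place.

11.5°

Sort the longitudes: -176.8°, -173.8°, +174.7°.
Eastward gaps between consecutive values (wrapping around): 3.0°, 348.5°, 8.5°.
Largest gap = 348.5° ⇒ minimal covering band is its complement: 360° − 348.5° = 11.5°.
Band runs from +174.7° eastward to -173.8°, crossing the antimeridian.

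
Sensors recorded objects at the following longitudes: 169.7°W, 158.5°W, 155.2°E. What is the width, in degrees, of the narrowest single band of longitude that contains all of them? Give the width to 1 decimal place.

46.3°

Sort the longitudes: -169.7°, -158.5°, +155.2°.
Eastward gaps between consecutive values (wrapping around): 11.2°, 313.7°, 35.1°.
Largest gap = 313.7° ⇒ minimal covering band is its complement: 360° − 313.7° = 46.3°.
Band runs from +155.2° eastward to -158.5°, crossing the antimeridian.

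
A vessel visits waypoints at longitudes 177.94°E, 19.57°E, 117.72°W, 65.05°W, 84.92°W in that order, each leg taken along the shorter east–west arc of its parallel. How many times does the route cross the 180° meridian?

0

Leg 1: +177.94° → +19.57°, shortest Δλ = -158.37° (west) — does not cross 180°.
Leg 2: +19.57° → -117.72°, shortest Δλ = -137.29° (west) — does not cross 180°.
Leg 3: -117.72° → -65.05°, shortest Δλ = 52.67° (east) — does not cross 180°.
Leg 4: -65.05° → -84.92°, shortest Δλ = -19.87° (west) — does not cross 180°.
Total crossings: 0.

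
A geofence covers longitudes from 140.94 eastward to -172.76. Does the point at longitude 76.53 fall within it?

Band width going east from +140.94° to -172.76°: ((-172.76 − 140.94) mod 360) = 46.30°.
Offset of +76.53° east of the west edge: ((76.53 − 140.94) mod 360) = 295.59°.
295.59° > 46.30° ⇒ outside.

No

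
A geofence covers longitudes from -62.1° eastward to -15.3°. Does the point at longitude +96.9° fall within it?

No

Band width going east from -62.1° to -15.3°: ((-15.3 − -62.1) mod 360) = 46.8°.
Offset of +96.9° east of the west edge: ((96.9 − -62.1) mod 360) = 159.0°.
159.0° > 46.8° ⇒ outside.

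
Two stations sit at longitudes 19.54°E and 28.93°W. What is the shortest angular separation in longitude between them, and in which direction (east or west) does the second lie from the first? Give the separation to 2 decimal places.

Raw difference: -28.93 − 19.54 = -48.47°.
Normalise into (−180°, 180°]: -48.47° stays -48.47°.
Negative ⇒ the second point lies to the west; separation 48.47°.

48.47° west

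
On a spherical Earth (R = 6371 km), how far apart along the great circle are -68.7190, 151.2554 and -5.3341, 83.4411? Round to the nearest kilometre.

8574 km

Δλ = 83.4411 − 151.2554 = -67.8143°.
Δφ = -5.3341 − -68.7190 = 63.3849°.
a = sin²(Δφ/2) + cos φ₁ · cos φ₂ · sin²(Δλ/2) = 0.388459.
c = 2·atan2(√a, √(1−a)) = 1.34582 rad → d = 6371·c ≈ 8574.23 km.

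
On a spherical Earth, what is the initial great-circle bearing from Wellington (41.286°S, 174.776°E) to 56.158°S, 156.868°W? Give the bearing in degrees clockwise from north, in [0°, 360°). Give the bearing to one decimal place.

138.7°

Δλ = -156.868 − 174.776 = -331.644°; wrapped into (−180°, 180°]: 28.356°.
θ = atan2( sin Δλ · cos φ₂ , cos φ₁ · sin φ₂ − sin φ₁ · cos φ₂ · cos Δλ )
  = atan2(0.26450, -0.30075) = 138.669° → normalised to [0°, 360°): 138.669°.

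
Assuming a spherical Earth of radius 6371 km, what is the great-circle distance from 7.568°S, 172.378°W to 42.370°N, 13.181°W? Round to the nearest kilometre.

Δλ = -13.181 − -172.378 = 159.197°.
Δφ = 42.370 − -7.568 = 49.938°.
a = sin²(Δφ/2) + cos φ₁ · cos φ₂ · sin²(Δλ/2) = 0.886692.
c = 2·atan2(√a, √(1−a)) = 2.45496 rad → d = 6371·c ≈ 15640.54 km.

15641 km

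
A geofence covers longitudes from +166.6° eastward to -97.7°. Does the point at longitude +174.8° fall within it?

Yes

Band width going east from +166.6° to -97.7°: ((-97.7 − 166.6) mod 360) = 95.7°.
Offset of +174.8° east of the west edge: ((174.8 − 166.6) mod 360) = 8.2°.
8.2° ≤ 95.7° ⇒ inside.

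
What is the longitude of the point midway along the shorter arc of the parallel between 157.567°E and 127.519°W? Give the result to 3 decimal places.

164.976°W

Signed shortest Δλ from +157.567° to -127.519° is +74.914°.
Midpoint longitude = +157.567° + (+74.914°)/2 = +157.567° + 37.457° = +195.024°.
Normalise into (−180°, 180°]: -164.976°.
(The naïve average (+157.567 + -127.519)/2 = 15.024° is on the wrong side of the globe.)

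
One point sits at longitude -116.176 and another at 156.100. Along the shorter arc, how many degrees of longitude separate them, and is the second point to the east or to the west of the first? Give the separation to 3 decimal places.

87.724° west

Raw difference: 156.100 − -116.176 = 272.276°.
Normalise into (−180°, 180°]: 272.276° − 360° = -87.724°.
Negative ⇒ the second point lies to the west; separation 87.724°.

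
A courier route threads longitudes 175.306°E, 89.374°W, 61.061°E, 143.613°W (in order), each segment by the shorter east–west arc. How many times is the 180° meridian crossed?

Leg 1: +175.306° → -89.374°, shortest Δλ = 95.32° (east) — crosses 180°.
Leg 2: -89.374° → +61.061°, shortest Δλ = 150.435° (east) — does not cross 180°.
Leg 3: +61.061° → -143.613°, shortest Δλ = 155.326° (east) — crosses 180°.
Total crossings: 2.

2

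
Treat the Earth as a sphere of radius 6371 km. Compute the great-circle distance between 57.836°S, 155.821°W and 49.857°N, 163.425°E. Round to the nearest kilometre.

Δλ = 163.425 − -155.821 = 319.246°; wrapped into (−180°, 180°]: -40.754°.
Δφ = 49.857 − -57.836 = 107.693°.
a = sin²(Δφ/2) + cos φ₁ · cos φ₂ · sin²(Δλ/2) = 0.693568.
c = 2·atan2(√a, √(1−a)) = 1.96832 rad → d = 6371·c ≈ 12540.17 km.

12540 km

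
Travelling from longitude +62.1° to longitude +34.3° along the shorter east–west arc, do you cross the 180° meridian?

No

Signed shortest Δλ = ((34.3 − 62.1 + 180) mod 360) − 180 = -27.8°.
Going west by 27.8° from +62.1° reaches +34.3° without touching 180°.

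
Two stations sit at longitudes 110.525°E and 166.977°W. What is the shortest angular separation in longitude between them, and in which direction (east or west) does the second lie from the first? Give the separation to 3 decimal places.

Raw difference: -166.977 − 110.525 = -277.502°.
Normalise into (−180°, 180°]: -277.502° + 360° = 82.498°.
Positive ⇒ the second point lies to the east; separation 82.498°.

82.498° east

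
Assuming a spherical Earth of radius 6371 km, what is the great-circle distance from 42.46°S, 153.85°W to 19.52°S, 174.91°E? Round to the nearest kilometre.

Δλ = 174.91 − -153.85 = 328.76°; wrapped into (−180°, 180°]: -31.24°.
Δφ = -19.52 − -42.46 = 22.94°.
a = sin²(Δφ/2) + cos φ₁ · cos φ₂ · sin²(Δλ/2) = 0.089955.
c = 2·atan2(√a, √(1−a)) = 0.60923 rad → d = 6371·c ≈ 3881.39 km.

3881 km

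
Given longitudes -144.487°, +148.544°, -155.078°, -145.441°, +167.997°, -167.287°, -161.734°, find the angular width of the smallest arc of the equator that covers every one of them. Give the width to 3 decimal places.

66.969°

Sort the longitudes: -167.287°, -161.734°, -155.078°, -145.441°, -144.487°, +148.544°, +167.997°.
Eastward gaps between consecutive values (wrapping around): 5.553°, 6.656°, 9.637°, 0.954°, 293.031°, 19.453°, 24.716°.
Largest gap = 293.031° ⇒ minimal covering band is its complement: 360° − 293.031° = 66.969°.
Band runs from +148.544° eastward to -144.487°, crossing the antimeridian.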